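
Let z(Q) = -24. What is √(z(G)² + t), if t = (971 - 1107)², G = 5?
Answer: 8*√298 ≈ 138.10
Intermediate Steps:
t = 18496 (t = (-136)² = 18496)
√(z(G)² + t) = √((-24)² + 18496) = √(576 + 18496) = √19072 = 8*√298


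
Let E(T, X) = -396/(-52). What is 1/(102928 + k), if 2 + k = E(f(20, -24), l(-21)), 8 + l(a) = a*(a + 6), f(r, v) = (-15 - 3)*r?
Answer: 13/1338137 ≈ 9.7150e-6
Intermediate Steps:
f(r, v) = -18*r
l(a) = -8 + a*(6 + a) (l(a) = -8 + a*(a + 6) = -8 + a*(6 + a))
E(T, X) = 99/13 (E(T, X) = -396*(-1/52) = 99/13)
k = 73/13 (k = -2 + 99/13 = 73/13 ≈ 5.6154)
1/(102928 + k) = 1/(102928 + 73/13) = 1/(1338137/13) = 13/1338137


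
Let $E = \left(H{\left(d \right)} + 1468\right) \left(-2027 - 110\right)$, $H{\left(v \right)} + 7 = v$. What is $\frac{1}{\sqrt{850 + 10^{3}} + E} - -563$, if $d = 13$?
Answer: $\frac{2793073795086342}{4961054700997} - \frac{5 \sqrt{74}}{9922109401994} \approx 563.0$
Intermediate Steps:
$H{\left(v \right)} = -7 + v$
$E = -3149938$ ($E = \left(\left(-7 + 13\right) + 1468\right) \left(-2027 - 110\right) = \left(6 + 1468\right) \left(-2137\right) = 1474 \left(-2137\right) = -3149938$)
$\frac{1}{\sqrt{850 + 10^{3}} + E} - -563 = \frac{1}{\sqrt{850 + 10^{3}} - 3149938} - -563 = \frac{1}{\sqrt{850 + 1000} - 3149938} + 563 = \frac{1}{\sqrt{1850} - 3149938} + 563 = \frac{1}{5 \sqrt{74} - 3149938} + 563 = \frac{1}{-3149938 + 5 \sqrt{74}} + 563 = 563 + \frac{1}{-3149938 + 5 \sqrt{74}}$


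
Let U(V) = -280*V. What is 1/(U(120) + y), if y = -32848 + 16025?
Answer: -1/50423 ≈ -1.9832e-5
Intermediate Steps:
y = -16823
1/(U(120) + y) = 1/(-280*120 - 16823) = 1/(-33600 - 16823) = 1/(-50423) = -1/50423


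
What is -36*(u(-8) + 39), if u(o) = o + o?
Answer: -828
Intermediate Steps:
u(o) = 2*o
-36*(u(-8) + 39) = -36*(2*(-8) + 39) = -36*(-16 + 39) = -36*23 = -828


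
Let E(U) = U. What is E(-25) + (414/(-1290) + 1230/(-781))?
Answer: -4516214/167915 ≈ -26.896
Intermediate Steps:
E(-25) + (414/(-1290) + 1230/(-781)) = -25 + (414/(-1290) + 1230/(-781)) = -25 + (414*(-1/1290) + 1230*(-1/781)) = -25 + (-69/215 - 1230/781) = -25 - 318339/167915 = -4516214/167915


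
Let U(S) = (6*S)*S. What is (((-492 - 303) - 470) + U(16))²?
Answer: 73441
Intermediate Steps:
U(S) = 6*S²
(((-492 - 303) - 470) + U(16))² = (((-492 - 303) - 470) + 6*16²)² = ((-795 - 470) + 6*256)² = (-1265 + 1536)² = 271² = 73441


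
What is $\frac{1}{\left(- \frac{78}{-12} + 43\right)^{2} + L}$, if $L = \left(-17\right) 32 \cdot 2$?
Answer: $\frac{4}{5449} \approx 0.00073408$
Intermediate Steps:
$L = -1088$ ($L = \left(-544\right) 2 = -1088$)
$\frac{1}{\left(- \frac{78}{-12} + 43\right)^{2} + L} = \frac{1}{\left(- \frac{78}{-12} + 43\right)^{2} - 1088} = \frac{1}{\left(\left(-78\right) \left(- \frac{1}{12}\right) + 43\right)^{2} - 1088} = \frac{1}{\left(\frac{13}{2} + 43\right)^{2} - 1088} = \frac{1}{\left(\frac{99}{2}\right)^{2} - 1088} = \frac{1}{\frac{9801}{4} - 1088} = \frac{1}{\frac{5449}{4}} = \frac{4}{5449}$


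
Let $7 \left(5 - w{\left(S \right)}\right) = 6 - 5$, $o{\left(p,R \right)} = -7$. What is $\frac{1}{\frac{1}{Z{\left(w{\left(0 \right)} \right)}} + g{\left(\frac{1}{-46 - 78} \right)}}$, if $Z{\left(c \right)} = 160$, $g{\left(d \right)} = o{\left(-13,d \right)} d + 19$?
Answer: $\frac{4960}{94551} \approx 0.052458$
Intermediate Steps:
$g{\left(d \right)} = 19 - 7 d$ ($g{\left(d \right)} = - 7 d + 19 = 19 - 7 d$)
$w{\left(S \right)} = \frac{34}{7}$ ($w{\left(S \right)} = 5 - \frac{6 - 5}{7} = 5 - \frac{1}{7} = \frac{34}{7}$)
$\frac{1}{\frac{1}{Z{\left(w{\left(0 \right)} \right)}} + g{\left(\frac{1}{-46 - 78} \right)}} = \frac{1}{\frac{1}{160} + \left(19 - \frac{7}{-46 - 78}\right)} = \frac{1}{\frac{1}{160} + \left(19 - \frac{7}{-124}\right)} = \frac{1}{\frac{1}{160} + \left(19 - - \frac{7}{124}\right)} = \frac{1}{\frac{1}{160} + \left(19 + \frac{7}{124}\right)} = \frac{1}{\frac{1}{160} + \frac{2363}{124}} = \frac{1}{\frac{94551}{4960}} = \frac{4960}{94551}$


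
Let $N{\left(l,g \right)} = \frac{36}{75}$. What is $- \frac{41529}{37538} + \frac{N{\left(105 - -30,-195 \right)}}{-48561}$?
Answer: $- \frac{16805898227}{15190690150} \approx -1.1063$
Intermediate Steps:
$N{\left(l,g \right)} = \frac{12}{25}$ ($N{\left(l,g \right)} = 36 \cdot \frac{1}{75} = \frac{12}{25}$)
$- \frac{41529}{37538} + \frac{N{\left(105 - -30,-195 \right)}}{-48561} = - \frac{41529}{37538} + \frac{12}{25 \left(-48561\right)} = \left(-41529\right) \frac{1}{37538} + \frac{12}{25} \left(- \frac{1}{48561}\right) = - \frac{41529}{37538} - \frac{4}{404675} = - \frac{16805898227}{15190690150}$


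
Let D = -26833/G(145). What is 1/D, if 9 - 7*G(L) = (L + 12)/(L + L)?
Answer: -2453/54470990 ≈ -4.5033e-5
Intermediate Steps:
G(L) = 9/7 - (12 + L)/(14*L) (G(L) = 9/7 - (L + 12)/(7*(L + L)) = 9/7 - (12 + L)/(7*(2*L)) = 9/7 - (12 + L)*1/(2*L)/7 = 9/7 - (12 + L)/(14*L))
D = -54470990/2453 (D = -26833*2030/(-12 + 17*145) = -26833*2030/(-12 + 2465) = -26833/((1/14)*(1/145)*2453) = -26833/2453/2030 = -26833*2030/2453 = -54470990/2453 ≈ -22206.)
1/D = 1/(-54470990/2453) = -2453/54470990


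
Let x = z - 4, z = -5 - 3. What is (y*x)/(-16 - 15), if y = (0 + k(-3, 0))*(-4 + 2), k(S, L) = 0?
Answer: 0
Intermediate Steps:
z = -8
x = -12 (x = -8 - 4 = -12)
y = 0 (y = (0 + 0)*(-4 + 2) = 0*(-2) = 0)
(y*x)/(-16 - 15) = (0*(-12))/(-16 - 15) = 0/(-31) = 0*(-1/31) = 0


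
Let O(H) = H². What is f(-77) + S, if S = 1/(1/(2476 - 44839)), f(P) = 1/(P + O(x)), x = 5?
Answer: -2202877/52 ≈ -42363.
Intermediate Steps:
f(P) = 1/(25 + P) (f(P) = 1/(P + 5²) = 1/(P + 25) = 1/(25 + P))
S = -42363 (S = 1/(1/(-42363)) = 1/(-1/42363) = -42363)
f(-77) + S = 1/(25 - 77) - 42363 = 1/(-52) - 42363 = -1/52 - 42363 = -2202877/52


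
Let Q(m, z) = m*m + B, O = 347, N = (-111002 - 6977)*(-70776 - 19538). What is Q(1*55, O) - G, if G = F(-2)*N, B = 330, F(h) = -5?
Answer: 53275780385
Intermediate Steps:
N = 10655155406 (N = -117979*(-90314) = 10655155406)
Q(m, z) = 330 + m² (Q(m, z) = m*m + 330 = m² + 330 = 330 + m²)
G = -53275777030 (G = -5*10655155406 = -53275777030)
Q(1*55, O) - G = (330 + (1*55)²) - 1*(-53275777030) = (330 + 55²) + 53275777030 = (330 + 3025) + 53275777030 = 3355 + 53275777030 = 53275780385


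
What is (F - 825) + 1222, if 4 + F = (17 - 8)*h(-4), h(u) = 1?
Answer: 402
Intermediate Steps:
F = 5 (F = -4 + (17 - 8)*1 = -4 + 9*1 = -4 + 9 = 5)
(F - 825) + 1222 = (5 - 825) + 1222 = -820 + 1222 = 402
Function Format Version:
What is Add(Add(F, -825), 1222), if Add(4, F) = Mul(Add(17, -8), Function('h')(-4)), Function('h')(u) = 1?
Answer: 402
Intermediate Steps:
F = 5 (F = Add(-4, Mul(Add(17, -8), 1)) = Add(-4, Mul(9, 1)) = Add(-4, 9) = 5)
Add(Add(F, -825), 1222) = Add(Add(5, -825), 1222) = Add(-820, 1222) = 402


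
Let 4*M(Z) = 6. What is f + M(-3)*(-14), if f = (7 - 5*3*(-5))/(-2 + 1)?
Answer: -103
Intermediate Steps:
M(Z) = 3/2 (M(Z) = (¼)*6 = 3/2)
f = -82 (f = (7 - 15*(-5))/(-1) = (7 + 75)*(-1) = 82*(-1) = -82)
f + M(-3)*(-14) = -82 + (3/2)*(-14) = -82 - 21 = -103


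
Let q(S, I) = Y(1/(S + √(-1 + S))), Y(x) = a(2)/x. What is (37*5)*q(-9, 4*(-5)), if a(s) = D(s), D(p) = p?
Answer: -3330 + 370*I*√10 ≈ -3330.0 + 1170.0*I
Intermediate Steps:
a(s) = s
Y(x) = 2/x
q(S, I) = 2*S + 2*√(-1 + S) (q(S, I) = 2/(1/(S + √(-1 + S))) = 2*(S + √(-1 + S)) = 2*S + 2*√(-1 + S))
(37*5)*q(-9, 4*(-5)) = (37*5)*(2*(-9) + 2*√(-1 - 9)) = 185*(-18 + 2*√(-10)) = 185*(-18 + 2*(I*√10)) = 185*(-18 + 2*I*√10) = -3330 + 370*I*√10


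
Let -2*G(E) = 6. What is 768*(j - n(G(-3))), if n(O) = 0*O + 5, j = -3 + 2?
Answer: -4608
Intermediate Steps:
G(E) = -3 (G(E) = -½*6 = -3)
j = -1
n(O) = 5 (n(O) = 0 + 5 = 5)
768*(j - n(G(-3))) = 768*(-1 - 1*5) = 768*(-1 - 5) = 768*(-6) = -4608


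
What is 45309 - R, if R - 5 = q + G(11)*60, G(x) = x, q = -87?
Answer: 44731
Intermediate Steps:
R = 578 (R = 5 + (-87 + 11*60) = 5 + (-87 + 660) = 5 + 573 = 578)
45309 - R = 45309 - 1*578 = 45309 - 578 = 44731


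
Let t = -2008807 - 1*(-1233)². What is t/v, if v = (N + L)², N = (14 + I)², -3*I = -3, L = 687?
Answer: -441137/103968 ≈ -4.2430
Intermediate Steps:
I = 1 (I = -⅓*(-3) = 1)
N = 225 (N = (14 + 1)² = 15² = 225)
t = -3529096 (t = -2008807 - 1*1520289 = -2008807 - 1520289 = -3529096)
v = 831744 (v = (225 + 687)² = 912² = 831744)
t/v = -3529096/831744 = -3529096*1/831744 = -441137/103968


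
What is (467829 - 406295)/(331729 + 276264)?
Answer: 61534/607993 ≈ 0.10121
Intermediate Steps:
(467829 - 406295)/(331729 + 276264) = 61534/607993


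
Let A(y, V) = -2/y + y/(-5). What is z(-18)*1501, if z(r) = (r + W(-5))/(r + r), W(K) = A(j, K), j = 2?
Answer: 145597/180 ≈ 808.87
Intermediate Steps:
A(y, V) = -2/y - y/5 (A(y, V) = -2/y + y*(-⅕) = -2/y - y/5)
W(K) = -7/5 (W(K) = -2/2 - ⅕*2 = -2*½ - ⅖ = -1 - ⅖ = -7/5)
z(r) = (-7/5 + r)/(2*r) (z(r) = (r - 7/5)/(r + r) = (-7/5 + r)/((2*r)) = (-7/5 + r)*(1/(2*r)) = (-7/5 + r)/(2*r))
z(-18)*1501 = ((⅒)*(-7 + 5*(-18))/(-18))*1501 = ((⅒)*(-1/18)*(-7 - 90))*1501 = ((⅒)*(-1/18)*(-97))*1501 = (97/180)*1501 = 145597/180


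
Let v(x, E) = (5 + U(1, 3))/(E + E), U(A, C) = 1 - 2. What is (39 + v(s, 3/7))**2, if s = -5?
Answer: 17161/9 ≈ 1906.8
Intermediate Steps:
U(A, C) = -1
v(x, E) = 2/E (v(x, E) = (5 - 1)/(E + E) = 4/((2*E)) = 4*(1/(2*E)) = 2/E)
(39 + v(s, 3/7))**2 = (39 + 2/((3/7)))**2 = (39 + 2/((3*(1/7))))**2 = (39 + 2/(3/7))**2 = (39 + 2*(7/3))**2 = (39 + 14/3)**2 = (131/3)**2 = 17161/9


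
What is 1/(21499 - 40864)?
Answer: -1/19365 ≈ -5.1640e-5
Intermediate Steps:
1/(21499 - 40864) = 1/(-19365) = -1/19365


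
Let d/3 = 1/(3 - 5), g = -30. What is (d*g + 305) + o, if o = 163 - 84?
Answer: 429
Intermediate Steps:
d = -3/2 (d = 3/(3 - 5) = 3/(-2) = 3*(-½) = -3/2 ≈ -1.5000)
o = 79
(d*g + 305) + o = (-3/2*(-30) + 305) + 79 = (45 + 305) + 79 = 350 + 79 = 429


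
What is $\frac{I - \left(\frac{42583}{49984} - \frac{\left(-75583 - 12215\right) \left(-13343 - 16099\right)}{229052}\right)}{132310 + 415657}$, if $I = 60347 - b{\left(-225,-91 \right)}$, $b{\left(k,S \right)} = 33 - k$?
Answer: $\frac{204287847052295}{1568409664300864} \approx 0.13025$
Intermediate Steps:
$I = 60089$ ($I = 60347 - \left(33 - -225\right) = 60347 - \left(33 + 225\right) = 60347 - 258 = 60089$)
$\frac{I - \left(\frac{42583}{49984} - \frac{\left(-75583 - 12215\right) \left(-13343 - 16099\right)}{229052}\right)}{132310 + 415657} = \frac{60089 - \left(\frac{42583}{49984} - \frac{\left(-75583 - 12215\right) \left(-13343 - 16099\right)}{229052}\right)}{132310 + 415657} = \frac{60089 - \left(\frac{42583}{49984} - \left(-87798\right) \left(-29442\right) \frac{1}{229052}\right)}{547967} = \left(60089 + \left(- \frac{42583}{49984} + 2584948716 \cdot \frac{1}{229052}\right)\right) \frac{1}{547967} = \left(60089 + \left(- \frac{42583}{49984} + \frac{646237179}{57263}\right)\right) \frac{1}{547967} = \left(60089 + \frac{32299080724807}{2862233792}\right) \frac{1}{547967} = \frac{204287847052295}{2862233792} \cdot \frac{1}{547967} = \frac{204287847052295}{1568409664300864}$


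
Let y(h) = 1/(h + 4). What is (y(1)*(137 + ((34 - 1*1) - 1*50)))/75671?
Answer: 24/75671 ≈ 0.00031716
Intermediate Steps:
y(h) = 1/(4 + h)
(y(1)*(137 + ((34 - 1*1) - 1*50)))/75671 = ((137 + ((34 - 1*1) - 1*50))/(4 + 1))/75671 = ((137 + ((34 - 1) - 50))/5)*(1/75671) = ((137 + (33 - 50))/5)*(1/75671) = ((137 - 17)/5)*(1/75671) = ((⅕)*120)*(1/75671) = 24*(1/75671) = 24/75671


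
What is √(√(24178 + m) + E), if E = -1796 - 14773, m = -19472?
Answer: √(-16569 + √4706) ≈ 128.45*I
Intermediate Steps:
E = -16569
√(√(24178 + m) + E) = √(√(24178 - 19472) - 16569) = √(√4706 - 16569) = √(-16569 + √4706)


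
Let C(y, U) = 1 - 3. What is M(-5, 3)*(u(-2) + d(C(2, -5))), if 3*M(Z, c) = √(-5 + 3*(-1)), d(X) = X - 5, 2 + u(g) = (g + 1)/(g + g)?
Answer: -35*I*√2/6 ≈ -8.2496*I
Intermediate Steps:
C(y, U) = -2
u(g) = -2 + (1 + g)/(2*g) (u(g) = -2 + (g + 1)/(g + g) = -2 + (1 + g)/((2*g)) = -2 + (1 + g)*(1/(2*g)) = -2 + (1 + g)/(2*g))
d(X) = -5 + X
M(Z, c) = 2*I*√2/3 (M(Z, c) = √(-5 + 3*(-1))/3 = √(-5 - 3)/3 = √(-8)/3 = (2*I*√2)/3 = 2*I*√2/3)
M(-5, 3)*(u(-2) + d(C(2, -5))) = (2*I*√2/3)*((½)*(1 - 3*(-2))/(-2) + (-5 - 2)) = (2*I*√2/3)*((½)*(-½)*(1 + 6) - 7) = (2*I*√2/3)*((½)*(-½)*7 - 7) = (2*I*√2/3)*(-7/4 - 7) = (2*I*√2/3)*(-35/4) = -35*I*√2/6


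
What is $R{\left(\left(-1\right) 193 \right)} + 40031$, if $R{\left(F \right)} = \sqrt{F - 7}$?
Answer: $40031 + 10 i \sqrt{2} \approx 40031.0 + 14.142 i$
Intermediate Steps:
$R{\left(F \right)} = \sqrt{-7 + F}$ ($R{\left(F \right)} = \sqrt{F - 7} = \sqrt{-7 + F}$)
$R{\left(\left(-1\right) 193 \right)} + 40031 = \sqrt{-7 - 193} + 40031 = \sqrt{-200} + 40031 = 10 i \sqrt{2} + 40031 = 40031 + 10 i \sqrt{2}$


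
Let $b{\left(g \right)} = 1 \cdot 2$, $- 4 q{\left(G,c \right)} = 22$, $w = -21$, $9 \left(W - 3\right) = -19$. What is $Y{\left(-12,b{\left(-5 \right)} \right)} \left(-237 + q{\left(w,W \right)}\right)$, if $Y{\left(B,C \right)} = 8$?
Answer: $-1940$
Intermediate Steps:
$W = \frac{8}{9}$ ($W = 3 + \frac{1}{9} \left(-19\right) = 3 - \frac{19}{9} = \frac{8}{9} \approx 0.88889$)
$q{\left(G,c \right)} = - \frac{11}{2}$ ($q{\left(G,c \right)} = \left(- \frac{1}{4}\right) 22 = - \frac{11}{2}$)
$b{\left(g \right)} = 2$
$Y{\left(-12,b{\left(-5 \right)} \right)} \left(-237 + q{\left(w,W \right)}\right) = 8 \left(-237 - \frac{11}{2}\right) = 8 \left(- \frac{485}{2}\right) = -1940$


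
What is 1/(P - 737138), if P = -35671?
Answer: -1/772809 ≈ -1.2940e-6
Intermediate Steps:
1/(P - 737138) = 1/(-35671 - 737138) = 1/(-772809) = -1/772809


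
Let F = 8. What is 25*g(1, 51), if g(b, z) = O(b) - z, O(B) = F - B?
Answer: -1100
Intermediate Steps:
O(B) = 8 - B
g(b, z) = 8 - b - z (g(b, z) = (8 - b) - z = 8 - b - z)
25*g(1, 51) = 25*(8 - 1*1 - 1*51) = 25*(8 - 1 - 51) = 25*(-44) = -1100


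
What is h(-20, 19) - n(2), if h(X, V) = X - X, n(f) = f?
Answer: -2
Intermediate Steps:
h(X, V) = 0
h(-20, 19) - n(2) = 0 - 1*2 = 0 - 2 = -2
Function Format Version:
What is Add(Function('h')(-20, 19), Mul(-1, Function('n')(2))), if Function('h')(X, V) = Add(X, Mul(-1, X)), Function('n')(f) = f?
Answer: -2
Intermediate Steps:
Function('h')(X, V) = 0
Add(Function('h')(-20, 19), Mul(-1, Function('n')(2))) = Add(0, Mul(-1, 2)) = Add(0, -2) = -2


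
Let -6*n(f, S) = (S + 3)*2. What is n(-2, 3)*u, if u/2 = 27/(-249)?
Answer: 36/83 ≈ 0.43373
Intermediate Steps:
u = -18/83 (u = 2*(27/(-249)) = 2*(27*(-1/249)) = 2*(-9/83) = -18/83 ≈ -0.21687)
n(f, S) = -1 - S/3 (n(f, S) = -(S + 3)*2/6 = -(3 + S)*2/6 = -(6 + 2*S)/6 = -1 - S/3)
n(-2, 3)*u = (-1 - 1/3*3)*(-18/83) = (-1 - 1)*(-18/83) = -2*(-18/83) = 36/83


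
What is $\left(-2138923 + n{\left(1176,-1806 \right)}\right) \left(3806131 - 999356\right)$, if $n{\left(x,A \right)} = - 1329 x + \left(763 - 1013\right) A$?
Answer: $-9122936565425$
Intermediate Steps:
$n{\left(x,A \right)} = - 1329 x - 250 A$ ($n{\left(x,A \right)} = - 1329 x + \left(763 - 1013\right) A = - 1329 x - 250 A$)
$\left(-2138923 + n{\left(1176,-1806 \right)}\right) \left(3806131 - 999356\right) = \left(-2138923 - 1111404\right) \left(3806131 - 999356\right) = \left(-2138923 + \left(-1562904 + 451500\right)\right) 2806775 = \left(-2138923 - 1111404\right) 2806775 = \left(-3250327\right) 2806775 = -9122936565425$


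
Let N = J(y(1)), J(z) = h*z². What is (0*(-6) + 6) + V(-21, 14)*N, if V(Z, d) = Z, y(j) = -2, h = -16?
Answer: 1350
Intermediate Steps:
J(z) = -16*z²
N = -64 (N = -16*(-2)² = -16*4 = -64)
(0*(-6) + 6) + V(-21, 14)*N = (0*(-6) + 6) - 21*(-64) = (0 + 6) + 1344 = 6 + 1344 = 1350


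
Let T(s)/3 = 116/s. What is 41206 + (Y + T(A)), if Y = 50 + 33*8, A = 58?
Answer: 41526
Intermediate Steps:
Y = 314 (Y = 50 + 264 = 314)
T(s) = 348/s (T(s) = 3*(116/s) = 348/s)
41206 + (Y + T(A)) = 41206 + (314 + 348/58) = 41206 + (314 + 348*(1/58)) = 41206 + (314 + 6) = 41206 + 320 = 41526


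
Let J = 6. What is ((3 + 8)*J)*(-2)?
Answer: -132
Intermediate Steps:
((3 + 8)*J)*(-2) = ((3 + 8)*6)*(-2) = (11*6)*(-2) = 66*(-2) = -132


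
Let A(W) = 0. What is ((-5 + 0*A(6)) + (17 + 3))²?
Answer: 225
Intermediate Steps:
((-5 + 0*A(6)) + (17 + 3))² = ((-5 + 0*0) + (17 + 3))² = ((-5 + 0) + 20)² = (-5 + 20)² = 15² = 225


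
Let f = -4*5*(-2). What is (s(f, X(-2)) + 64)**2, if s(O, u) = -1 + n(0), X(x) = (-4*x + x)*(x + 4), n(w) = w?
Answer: 3969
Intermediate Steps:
X(x) = -3*x*(4 + x) (X(x) = (-3*x)*(4 + x) = -3*x*(4 + x))
f = 40 (f = -20*(-2) = 40)
s(O, u) = -1 (s(O, u) = -1 + 0 = -1)
(s(f, X(-2)) + 64)**2 = (-1 + 64)**2 = 63**2 = 3969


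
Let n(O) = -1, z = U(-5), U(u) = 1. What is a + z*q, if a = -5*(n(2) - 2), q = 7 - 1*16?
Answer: 6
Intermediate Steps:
z = 1
q = -9 (q = 7 - 16 = -9)
a = 15 (a = -5*(-1 - 2) = -5*(-3) = 15)
a + z*q = 15 + 1*(-9) = 15 - 9 = 6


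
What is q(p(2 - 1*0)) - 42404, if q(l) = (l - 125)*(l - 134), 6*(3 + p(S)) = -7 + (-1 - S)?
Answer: -219812/9 ≈ -24424.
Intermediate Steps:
p(S) = -13/3 - S/6 (p(S) = -3 + (-7 + (-1 - S))/6 = -3 + (-8 - S)/6 = -3 + (-4/3 - S/6) = -13/3 - S/6)
q(l) = (-134 + l)*(-125 + l) (q(l) = (-125 + l)*(-134 + l) = (-134 + l)*(-125 + l))
q(p(2 - 1*0)) - 42404 = (16750 + (-13/3 - (2 - 1*0)/6)**2 - 259*(-13/3 - (2 - 1*0)/6)) - 42404 = (16750 + (-13/3 - (2 + 0)/6)**2 - 259*(-13/3 - (2 + 0)/6)) - 42404 = (16750 + (-13/3 - 1/6*2)**2 - 259*(-13/3 - 1/6*2)) - 42404 = (16750 + (-13/3 - 1/3)**2 - 259*(-13/3 - 1/3)) - 42404 = (16750 + (-14/3)**2 - 259*(-14/3)) - 42404 = (16750 + 196/9 + 3626/3) - 42404 = 161824/9 - 42404 = -219812/9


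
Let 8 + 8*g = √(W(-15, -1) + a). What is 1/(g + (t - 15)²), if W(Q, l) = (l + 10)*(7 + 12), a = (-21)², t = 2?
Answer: 896/150477 - 4*√17/150477 ≈ 0.0058448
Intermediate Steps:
a = 441
W(Q, l) = 190 + 19*l (W(Q, l) = (10 + l)*19 = 190 + 19*l)
g = -1 + 3*√17/4 (g = -1 + √((190 + 19*(-1)) + 441)/8 = -1 + √((190 - 19) + 441)/8 = -1 + √(171 + 441)/8 = -1 + √612/8 = -1 + (6*√17)/8 = -1 + 3*√17/4 ≈ 2.0923)
1/(g + (t - 15)²) = 1/((-1 + 3*√17/4) + (2 - 15)²) = 1/((-1 + 3*√17/4) + (-13)²) = 1/((-1 + 3*√17/4) + 169) = 1/(168 + 3*√17/4)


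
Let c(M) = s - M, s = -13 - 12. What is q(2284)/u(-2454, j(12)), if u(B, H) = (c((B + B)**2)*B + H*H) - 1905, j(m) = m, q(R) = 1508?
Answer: 1508/59113150245 ≈ 2.5510e-8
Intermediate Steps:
s = -25
c(M) = -25 - M
u(B, H) = -1905 + H**2 + B*(-25 - 4*B**2) (u(B, H) = ((-25 - (B + B)**2)*B + H*H) - 1905 = ((-25 - (2*B)**2)*B + H**2) - 1905 = ((-25 - 4*B**2)*B + H**2) - 1905 = (B*(-25 - 4*B**2) + H**2) - 1905 = (H**2 + B*(-25 - 4*B**2)) - 1905 = -1905 + H**2 + B*(-25 - 4*B**2))
q(2284)/u(-2454, j(12)) = 1508/(-1905 + 12**2 - 1*(-2454)*(25 + 4*(-2454)**2)) = 1508/(-1905 + 144 - 1*(-2454)*(25 + 4*6022116)) = 1508/(-1905 + 144 - 1*(-2454)*(25 + 24088464)) = 1508/(-1905 + 144 - 1*(-2454)*24088489) = 1508/(-1905 + 144 + 59113152006) = 1508/59113150245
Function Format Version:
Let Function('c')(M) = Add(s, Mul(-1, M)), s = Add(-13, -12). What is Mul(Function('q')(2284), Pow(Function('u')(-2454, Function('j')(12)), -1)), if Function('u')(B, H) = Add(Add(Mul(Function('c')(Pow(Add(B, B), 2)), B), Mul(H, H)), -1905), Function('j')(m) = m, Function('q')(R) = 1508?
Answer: Rational(1508, 59113150245) ≈ 2.5510e-8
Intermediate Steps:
s = -25
Function('c')(M) = Add(-25, Mul(-1, M))
Function('u')(B, H) = Add(-1905, Pow(H, 2), Mul(B, Add(-25, Mul(-4, Pow(B, 2))))) (Function('u')(B, H) = Add(Add(Mul(Add(-25, Mul(-1, Pow(Add(B, B), 2))), B), Mul(H, H)), -1905) = Add(Add(Mul(Add(-25, Mul(-1, Pow(Mul(2, B), 2))), B), Pow(H, 2)), -1905) = Add(Add(Mul(Add(-25, Mul(-1, Mul(4, Pow(B, 2)))), B), Pow(H, 2)), -1905) = Add(Add(Mul(Add(-25, Mul(-4, Pow(B, 2))), B), Pow(H, 2)), -1905) = Add(Add(Mul(B, Add(-25, Mul(-4, Pow(B, 2)))), Pow(H, 2)), -1905) = Add(Add(Pow(H, 2), Mul(B, Add(-25, Mul(-4, Pow(B, 2))))), -1905) = Add(-1905, Pow(H, 2), Mul(B, Add(-25, Mul(-4, Pow(B, 2))))))
Mul(Function('q')(2284), Pow(Function('u')(-2454, Function('j')(12)), -1)) = Mul(1508, Pow(Add(-1905, Pow(12, 2), Mul(-1, -2454, Add(25, Mul(4, Pow(-2454, 2))))), -1)) = Mul(1508, Pow(Add(-1905, 144, Mul(-1, -2454, Add(25, Mul(4, 6022116)))), -1)) = Mul(1508, Pow(Add(-1905, 144, Mul(-1, -2454, Add(25, 24088464))), -1)) = Mul(1508, Pow(Add(-1905, 144, Mul(-1, -2454, 24088489)), -1)) = Mul(1508, Pow(Add(-1905, 144, 59113152006), -1)) = Mul(1508, Pow(59113150245, -1)) = Mul(1508, Rational(1, 59113150245)) = Rational(1508, 59113150245)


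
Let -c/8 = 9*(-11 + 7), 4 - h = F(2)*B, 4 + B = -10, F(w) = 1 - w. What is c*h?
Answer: -2880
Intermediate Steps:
B = -14 (B = -4 - 10 = -14)
h = -10 (h = 4 - (1 - 1*2)*(-14) = 4 - (1 - 2)*(-14) = 4 - (-1)*(-14) = 4 - 1*14 = 4 - 14 = -10)
c = 288 (c = -72*(-11 + 7) = -72*(-4) = -8*(-36) = 288)
c*h = 288*(-10) = -2880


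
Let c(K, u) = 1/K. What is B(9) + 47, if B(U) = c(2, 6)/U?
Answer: 847/18 ≈ 47.056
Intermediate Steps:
B(U) = 1/(2*U)
B(9) + 47 = (½)/9 + 47 = (½)*(⅑) + 47 = 1/18 + 47 = 847/18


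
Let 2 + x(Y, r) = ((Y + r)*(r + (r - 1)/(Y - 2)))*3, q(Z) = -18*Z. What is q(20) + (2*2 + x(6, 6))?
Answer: -97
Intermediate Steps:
x(Y, r) = -2 + 3*(Y + r)*(r + (-1 + r)/(-2 + Y)) (x(Y, r) = -2 + ((Y + r)*(r + (r - 1)/(Y - 2)))*3 = -2 + ((Y + r)*(r + (-1 + r)/(-2 + Y)))*3 = -2 + 3*(Y + r)*(r + (-1 + r)/(-2 + Y)))
q(20) + (2*2 + x(6, 6)) = -18*20 + (2*2 + (4 - 5*6 - 3*6 - 3*6² - 3*6*6 + 3*6*6² + 3*6*6²)/(-2 + 6)) = -360 + (4 + (4 - 30 - 18 - 3*36 - 108 + 3*6*36 + 3*6*36)/4) = -360 + (4 + (4 - 30 - 18 - 108 - 108 + 648 + 648)/4) = -360 + (4 + (¼)*1036) = -360 + (4 + 259) = -360 + 263 = -97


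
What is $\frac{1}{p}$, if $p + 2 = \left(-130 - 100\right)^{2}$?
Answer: $\frac{1}{52898} \approx 1.8904 \cdot 10^{-5}$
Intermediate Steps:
$p = 52898$ ($p = -2 + \left(-130 - 100\right)^{2} = -2 + \left(-230\right)^{2} = -2 + 52900 = 52898$)
$\frac{1}{p} = \frac{1}{52898}$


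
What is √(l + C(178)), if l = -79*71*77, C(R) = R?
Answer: I*√431715 ≈ 657.05*I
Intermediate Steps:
l = -431893 (l = -5609*77 = -431893)
√(l + C(178)) = √(-431893 + 178) = √(-431715) = I*√431715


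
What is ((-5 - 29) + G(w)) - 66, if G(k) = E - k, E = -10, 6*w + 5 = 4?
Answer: -659/6 ≈ -109.83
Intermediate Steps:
w = -1/6 (w = -5/6 + (1/6)*4 = -5/6 + 2/3 = -1/6 ≈ -0.16667)
G(k) = -10 - k
((-5 - 29) + G(w)) - 66 = ((-5 - 29) + (-10 - 1*(-1/6))) - 66 = (-34 + (-10 + 1/6)) - 66 = (-34 - 59/6) - 66 = -263/6 - 66 = -659/6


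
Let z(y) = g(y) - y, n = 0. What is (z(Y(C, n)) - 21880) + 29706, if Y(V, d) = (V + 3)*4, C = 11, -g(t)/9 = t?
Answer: 7266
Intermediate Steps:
g(t) = -9*t
Y(V, d) = 12 + 4*V (Y(V, d) = (3 + V)*4 = 12 + 4*V)
z(y) = -10*y (z(y) = -9*y - y = -10*y)
(z(Y(C, n)) - 21880) + 29706 = (-10*(12 + 4*11) - 21880) + 29706 = (-10*(12 + 44) - 21880) + 29706 = (-10*56 - 21880) + 29706 = (-560 - 21880) + 29706 = -22440 + 29706 = 7266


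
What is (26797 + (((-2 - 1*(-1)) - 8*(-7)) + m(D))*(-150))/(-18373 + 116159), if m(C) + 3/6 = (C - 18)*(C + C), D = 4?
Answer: 17711/48893 ≈ 0.36224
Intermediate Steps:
m(C) = -½ + 2*C*(-18 + C) (m(C) = -½ + (C - 18)*(C + C) = -½ + (-18 + C)*(2*C) = -½ + 2*C*(-18 + C))
(26797 + (((-2 - 1*(-1)) - 8*(-7)) + m(D))*(-150))/(-18373 + 116159) = (26797 + (((-2 - 1*(-1)) - 8*(-7)) + (-½ - 36*4 + 2*4²))*(-150))/(-18373 + 116159) = (26797 + (((-2 + 1) + 56) + (-½ - 144 + 2*16))*(-150))/97786 = (26797 + ((-1 + 56) + (-½ - 144 + 32))*(-150))*(1/97786) = (26797 + (55 - 225/2)*(-150))*(1/97786) = (26797 - 115/2*(-150))*(1/97786) = (26797 + 8625)*(1/97786) = 35422*(1/97786) = 17711/48893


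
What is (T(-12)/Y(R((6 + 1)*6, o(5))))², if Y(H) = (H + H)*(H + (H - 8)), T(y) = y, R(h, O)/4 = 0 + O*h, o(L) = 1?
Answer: 1/84345856 ≈ 1.1856e-8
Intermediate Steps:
R(h, O) = 4*O*h (R(h, O) = 4*(0 + O*h) = 4*(O*h) = 4*O*h)
Y(H) = 2*H*(-8 + 2*H) (Y(H) = (2*H)*(H + (-8 + H)) = (2*H)*(-8 + 2*H) = 2*H*(-8 + 2*H))
(T(-12)/Y(R((6 + 1)*6, o(5))))² = (-12*1/(96*(-4 + 4*1*((6 + 1)*6))*(6 + 1)))² = (-12*1/(672*(-4 + 4*1*(7*6))))² = (-12*1/(672*(-4 + 4*1*42)))² = (-12*1/(672*(-4 + 168)))² = (-12/(4*168*164))² = (-12/110208)² = (-12*1/110208)² = (-1/9184)² = 1/84345856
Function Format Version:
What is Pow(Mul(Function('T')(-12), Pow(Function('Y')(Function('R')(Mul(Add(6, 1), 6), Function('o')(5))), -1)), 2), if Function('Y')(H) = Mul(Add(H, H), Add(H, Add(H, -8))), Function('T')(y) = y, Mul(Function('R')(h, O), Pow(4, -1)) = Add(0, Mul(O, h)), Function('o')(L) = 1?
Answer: Rational(1, 84345856) ≈ 1.1856e-8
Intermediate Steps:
Function('R')(h, O) = Mul(4, O, h) (Function('R')(h, O) = Mul(4, Add(0, Mul(O, h))) = Mul(4, Mul(O, h)) = Mul(4, O, h))
Function('Y')(H) = Mul(2, H, Add(-8, Mul(2, H))) (Function('Y')(H) = Mul(Mul(2, H), Add(H, Add(-8, H))) = Mul(Mul(2, H), Add(-8, Mul(2, H))) = Mul(2, H, Add(-8, Mul(2, H))))
Pow(Mul(Function('T')(-12), Pow(Function('Y')(Function('R')(Mul(Add(6, 1), 6), Function('o')(5))), -1)), 2) = Pow(Mul(-12, Pow(Mul(4, Mul(4, 1, Mul(Add(6, 1), 6)), Add(-4, Mul(4, 1, Mul(Add(6, 1), 6)))), -1)), 2) = Pow(Mul(-12, Pow(Mul(4, Mul(4, 1, Mul(7, 6)), Add(-4, Mul(4, 1, Mul(7, 6)))), -1)), 2) = Pow(Mul(-12, Pow(Mul(4, Mul(4, 1, 42), Add(-4, Mul(4, 1, 42))), -1)), 2) = Pow(Mul(-12, Pow(Mul(4, 168, Add(-4, 168)), -1)), 2) = Pow(Mul(-12, Pow(Mul(4, 168, 164), -1)), 2) = Pow(Mul(-12, Pow(110208, -1)), 2) = Pow(Mul(-12, Rational(1, 110208)), 2) = Pow(Rational(-1, 9184), 2) = Rational(1, 84345856)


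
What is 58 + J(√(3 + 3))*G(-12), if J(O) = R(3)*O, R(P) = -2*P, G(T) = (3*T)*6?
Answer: 58 + 1296*√6 ≈ 3232.5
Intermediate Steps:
G(T) = 18*T
J(O) = -6*O (J(O) = (-2*3)*O = -6*O)
58 + J(√(3 + 3))*G(-12) = 58 + (-6*√(3 + 3))*(18*(-12)) = 58 - 6*√6*(-216) = 58 + 1296*√6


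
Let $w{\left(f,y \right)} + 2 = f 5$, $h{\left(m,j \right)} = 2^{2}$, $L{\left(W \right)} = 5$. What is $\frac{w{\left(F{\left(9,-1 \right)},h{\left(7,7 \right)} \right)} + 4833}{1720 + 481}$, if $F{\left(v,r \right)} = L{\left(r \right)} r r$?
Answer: $\frac{4856}{2201} \approx 2.2063$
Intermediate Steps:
$h{\left(m,j \right)} = 4$
$F{\left(v,r \right)} = 5 r^{2}$ ($F{\left(v,r \right)} = 5 r r = 5 r^{2}$)
$w{\left(f,y \right)} = -2 + 5 f$ ($w{\left(f,y \right)} = -2 + f 5 = -2 + 5 f$)
$\frac{w{\left(F{\left(9,-1 \right)},h{\left(7,7 \right)} \right)} + 4833}{1720 + 481} = \frac{\left(-2 + 5 \cdot 5 \left(-1\right)^{2}\right) + 4833}{1720 + 481} = \frac{\left(-2 + 5 \cdot 5 \cdot 1\right) + 4833}{2201} = \left(\left(-2 + 5 \cdot 5\right) + 4833\right) \frac{1}{2201} = \left(\left(-2 + 25\right) + 4833\right) \frac{1}{2201} = \left(23 + 4833\right) \frac{1}{2201} = 4856 \cdot \frac{1}{2201} = \frac{4856}{2201}$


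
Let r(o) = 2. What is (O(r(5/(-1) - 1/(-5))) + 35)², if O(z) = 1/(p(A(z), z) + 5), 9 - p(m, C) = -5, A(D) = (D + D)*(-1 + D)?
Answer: 443556/361 ≈ 1228.7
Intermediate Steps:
A(D) = 2*D*(-1 + D) (A(D) = (2*D)*(-1 + D) = 2*D*(-1 + D))
p(m, C) = 14 (p(m, C) = 9 - 1*(-5) = 9 + 5 = 14)
O(z) = 1/19 (O(z) = 1/(14 + 5) = 1/19)
(O(r(5/(-1) - 1/(-5))) + 35)² = (1/19 + 35)² = (666/19)² = 443556/361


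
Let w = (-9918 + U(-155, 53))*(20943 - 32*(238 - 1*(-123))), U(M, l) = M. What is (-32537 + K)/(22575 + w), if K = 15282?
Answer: 2465/13510424 ≈ 0.00018245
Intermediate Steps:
w = -94595543 (w = (-9918 - 155)*(20943 - 32*(238 - 1*(-123))) = -10073*(20943 - 32*(238 + 123)) = -10073*(20943 - 32*361) = -10073*(20943 - 11552) = -10073*9391 = -94595543)
(-32537 + K)/(22575 + w) = (-32537 + 15282)/(22575 - 94595543) = -17255/(-94572968) = -17255*(-1/94572968) = 2465/13510424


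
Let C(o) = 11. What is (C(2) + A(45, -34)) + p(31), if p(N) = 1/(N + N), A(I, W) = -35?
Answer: -1487/62 ≈ -23.984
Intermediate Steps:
p(N) = 1/(2*N)
(C(2) + A(45, -34)) + p(31) = (11 - 35) + (1/2)/31 = -24 + (1/2)*(1/31) = -24 + 1/62 = -1487/62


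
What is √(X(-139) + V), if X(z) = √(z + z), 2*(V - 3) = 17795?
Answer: √(35602 + 4*I*√278)/2 ≈ 94.343 + 0.088366*I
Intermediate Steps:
V = 17801/2 (V = 3 + (½)*17795 = 3 + 17795/2 = 17801/2 ≈ 8900.5)
X(z) = √2*√z (X(z) = √(2*z) = √2*√z)
√(X(-139) + V) = √(√2*√(-139) + 17801/2) = √(√2*(I*√139) + 17801/2) = √(I*√278 + 17801/2) = √(17801/2 + I*√278)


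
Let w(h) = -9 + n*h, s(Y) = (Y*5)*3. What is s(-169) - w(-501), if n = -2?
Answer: -3528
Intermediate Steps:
s(Y) = 15*Y (s(Y) = (5*Y)*3 = 15*Y)
w(h) = -9 - 2*h
s(-169) - w(-501) = 15*(-169) - (-9 - 2*(-501)) = -2535 - (-9 + 1002) = -2535 - 1*993 = -2535 - 993 = -3528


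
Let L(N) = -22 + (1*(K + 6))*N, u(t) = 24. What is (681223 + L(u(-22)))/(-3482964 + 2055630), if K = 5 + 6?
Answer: -227203/475778 ≈ -0.47754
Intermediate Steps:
K = 11
L(N) = -22 + 17*N (L(N) = -22 + (1*(11 + 6))*N = -22 + (1*17)*N = -22 + 17*N)
(681223 + L(u(-22)))/(-3482964 + 2055630) = (681223 + (-22 + 17*24))/(-3482964 + 2055630) = (681223 + (-22 + 408))/(-1427334) = (681223 + 386)*(-1/1427334) = 681609*(-1/1427334) = -227203/475778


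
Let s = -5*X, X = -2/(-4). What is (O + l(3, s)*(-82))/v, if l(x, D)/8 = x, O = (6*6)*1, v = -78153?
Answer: 644/26051 ≈ 0.024721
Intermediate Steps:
X = 1/2 (X = -2*(-1/4) = 1/2 ≈ 0.50000)
O = 36 (O = 36*1 = 36)
s = -5/2 (s = -5*1/2 = -5/2 ≈ -2.5000)
l(x, D) = 8*x
(O + l(3, s)*(-82))/v = (36 + (8*3)*(-82))/(-78153) = (36 + 24*(-82))*(-1/78153) = (36 - 1968)*(-1/78153) = -1932*(-1/78153) = 644/26051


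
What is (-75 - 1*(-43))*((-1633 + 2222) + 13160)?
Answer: -439968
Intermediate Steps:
(-75 - 1*(-43))*((-1633 + 2222) + 13160) = (-75 + 43)*(589 + 13160) = -32*13749 = -439968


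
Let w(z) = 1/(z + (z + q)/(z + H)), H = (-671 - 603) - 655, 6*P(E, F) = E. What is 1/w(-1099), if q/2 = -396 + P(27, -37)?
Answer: -1662945/1514 ≈ -1098.4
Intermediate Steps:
P(E, F) = E/6
H = -1929 (H = -1274 - 655 = -1929)
q = -783 (q = 2*(-396 + (⅙)*27) = 2*(-396 + 9/2) = 2*(-783/2) = -783)
w(z) = 1/(z + (-783 + z)/(-1929 + z)) (w(z) = 1/(z + (z - 783)/(z - 1929)) = 1/(z + (-783 + z)/(-1929 + z)))
1/w(-1099) = 1/((1929 - 1*(-1099))/(783 - 1*(-1099)² + 1928*(-1099))) = 1/((1929 + 1099)/(783 - 1*1207801 - 2118872)) = 1/(3028/(783 - 1207801 - 2118872)) = 1/(3028/(-3325890)) = 1/(-1/3325890*3028) = 1/(-1514/1662945) = -1662945/1514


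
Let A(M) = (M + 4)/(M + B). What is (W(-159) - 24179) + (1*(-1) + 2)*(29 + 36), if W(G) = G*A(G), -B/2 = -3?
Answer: -1238029/51 ≈ -24275.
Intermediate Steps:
B = 6 (B = -2*(-3) = 6)
A(M) = (4 + M)/(6 + M) (A(M) = (M + 4)/(M + 6) = (4 + M)/(6 + M))
W(G) = G*(4 + G)/(6 + G) (W(G) = G*((4 + G)/(6 + G)) = G*(4 + G)/(6 + G))
(W(-159) - 24179) + (1*(-1) + 2)*(29 + 36) = (-159*(4 - 159)/(6 - 159) - 24179) + (1*(-1) + 2)*(29 + 36) = (-159*(-155)/(-153) - 24179) + (-1 + 2)*65 = (-159*(-1/153)*(-155) - 24179) + 1*65 = (-8215/51 - 24179) + 65 = -1241344/51 + 65 = -1238029/51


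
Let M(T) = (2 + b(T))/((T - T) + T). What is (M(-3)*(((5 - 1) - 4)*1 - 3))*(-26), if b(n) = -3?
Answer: 26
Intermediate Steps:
M(T) = -1/T (M(T) = (2 - 3)/((T - T) + T) = -1/(0 + T) = -1/T)
(M(-3)*(((5 - 1) - 4)*1 - 3))*(-26) = ((-1/(-3))*(((5 - 1) - 4)*1 - 3))*(-26) = ((-1*(-⅓))*((4 - 4)*1 - 3))*(-26) = ((0*1 - 3)/3)*(-26) = ((0 - 3)/3)*(-26) = ((⅓)*(-3))*(-26) = -1*(-26) = 26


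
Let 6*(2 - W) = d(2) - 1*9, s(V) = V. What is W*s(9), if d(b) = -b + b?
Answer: 63/2 ≈ 31.500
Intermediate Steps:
d(b) = 0
W = 7/2 (W = 2 - (0 - 1*9)/6 = 2 - (0 - 9)/6 = 2 - 1/6*(-9) = 2 + 3/2 = 7/2 ≈ 3.5000)
W*s(9) = (7/2)*9 = 63/2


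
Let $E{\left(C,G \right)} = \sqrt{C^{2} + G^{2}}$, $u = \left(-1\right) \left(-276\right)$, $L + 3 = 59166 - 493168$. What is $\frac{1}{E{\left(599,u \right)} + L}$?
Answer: $- \frac{434005}{188359905048} - \frac{\sqrt{434977}}{188359905048} \approx -2.3076 \cdot 10^{-6}$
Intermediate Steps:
$L = -434005$ ($L = -3 + \left(59166 - 493168\right) = -3 - 434002 = -434005$)
$u = 276$
$\frac{1}{E{\left(599,u \right)} + L} = \frac{1}{\sqrt{599^{2} + 276^{2}} - 434005} = \frac{1}{\sqrt{358801 + 76176} - 434005} = \frac{1}{\sqrt{434977} - 434005} = \frac{1}{-434005 + \sqrt{434977}}$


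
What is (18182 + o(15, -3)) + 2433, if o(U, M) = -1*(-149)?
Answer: 20764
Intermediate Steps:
o(U, M) = 149
(18182 + o(15, -3)) + 2433 = (18182 + 149) + 2433 = 18331 + 2433 = 20764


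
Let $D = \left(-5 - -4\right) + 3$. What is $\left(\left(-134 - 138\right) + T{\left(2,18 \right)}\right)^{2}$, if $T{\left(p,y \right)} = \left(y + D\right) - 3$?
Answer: $65025$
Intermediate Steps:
$D = 2$ ($D = \left(-5 + 4\right) + 3 = -1 + 3 = 2$)
$T{\left(p,y \right)} = -1 + y$ ($T{\left(p,y \right)} = \left(y + 2\right) - 3 = \left(2 + y\right) - 3 = -1 + y$)
$\left(\left(-134 - 138\right) + T{\left(2,18 \right)}\right)^{2} = \left(\left(-134 - 138\right) + \left(-1 + 18\right)\right)^{2} = \left(\left(-134 - 138\right) + 17\right)^{2} = \left(-272 + 17\right)^{2} = \left(-255\right)^{2} = 65025$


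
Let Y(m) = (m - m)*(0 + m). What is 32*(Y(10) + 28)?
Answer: 896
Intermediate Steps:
Y(m) = 0 (Y(m) = 0*m = 0)
32*(Y(10) + 28) = 32*(0 + 28) = 32*28 = 896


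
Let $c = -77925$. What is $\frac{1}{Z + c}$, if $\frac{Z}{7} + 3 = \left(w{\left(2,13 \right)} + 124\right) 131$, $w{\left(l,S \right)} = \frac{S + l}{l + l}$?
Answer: $\frac{4}{156803} \approx 2.551 \cdot 10^{-5}$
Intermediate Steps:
$w{\left(l,S \right)} = \frac{S + l}{2 l}$
$Z = \frac{468503}{4}$ ($Z = -21 + 7 \left(\frac{13 + 2}{2 \cdot 2} + 124\right) 131 = -21 + 7 \left(\frac{1}{2} \cdot \frac{1}{2} \cdot 15 + 124\right) 131 = -21 + 7 \left(\frac{15}{4} + 124\right) 131 = -21 + 7 \cdot \frac{511}{4} \cdot 131 = -21 + 7 \cdot \frac{66941}{4} = -21 + \frac{468587}{4} = \frac{468503}{4} \approx 1.1713 \cdot 10^{5}$)
$\frac{1}{Z + c} = \frac{1}{\frac{468503}{4} - 77925} = \frac{1}{\frac{156803}{4}} = \frac{4}{156803}$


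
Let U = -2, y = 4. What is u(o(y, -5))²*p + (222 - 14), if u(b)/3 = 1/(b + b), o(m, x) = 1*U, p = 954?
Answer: 5957/8 ≈ 744.63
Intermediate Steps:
o(m, x) = -2 (o(m, x) = 1*(-2) = -2)
u(b) = 3/(2*b) (u(b) = 3/(b + b) = 3/((2*b)) = 3*(1/(2*b)) = 3/(2*b))
u(o(y, -5))²*p + (222 - 14) = ((3/2)/(-2))²*954 + (222 - 14) = ((3/2)*(-½))²*954 + 208 = (-¾)²*954 + 208 = (9/16)*954 + 208 = 4293/8 + 208 = 5957/8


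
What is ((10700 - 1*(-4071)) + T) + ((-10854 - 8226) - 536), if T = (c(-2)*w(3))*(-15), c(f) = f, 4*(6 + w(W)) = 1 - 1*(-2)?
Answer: -10005/2 ≈ -5002.5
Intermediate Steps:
w(W) = -21/4 (w(W) = -6 + (1 - 1*(-2))/4 = -6 + (1 + 2)/4 = -6 + (¼)*3 = -6 + ¾ = -21/4)
T = -315/2 (T = -2*(-21/4)*(-15) = (21/2)*(-15) = -315/2 ≈ -157.50)
((10700 - 1*(-4071)) + T) + ((-10854 - 8226) - 536) = ((10700 - 1*(-4071)) - 315/2) + ((-10854 - 8226) - 536) = ((10700 + 4071) - 315/2) + (-19080 - 536) = (14771 - 315/2) - 19616 = 29227/2 - 19616 = -10005/2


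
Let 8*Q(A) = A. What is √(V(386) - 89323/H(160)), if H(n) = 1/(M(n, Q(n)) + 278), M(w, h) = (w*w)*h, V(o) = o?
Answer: 4*I*√2859887963 ≈ 2.1391e+5*I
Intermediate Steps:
Q(A) = A/8
M(w, h) = h*w² (M(w, h) = w²*h = h*w²)
H(n) = 1/(278 + n³/8) (H(n) = 1/((n/8)*n² + 278) = 1/(n³/8 + 278) = 1/(278 + n³/8))
√(V(386) - 89323/H(160)) = √(386 - 89323/(8/(2224 + 160³))) = √(386 - 89323/(8/(2224 + 4096000))) = √(386 - 89323/(8/4098224)) = √(386 - 89323/(8*(1/4098224))) = √(386 - 89323/1/512278) = √(386 - 89323*512278) = √(386 - 45758207794) = √(-45758207408) = 4*I*√2859887963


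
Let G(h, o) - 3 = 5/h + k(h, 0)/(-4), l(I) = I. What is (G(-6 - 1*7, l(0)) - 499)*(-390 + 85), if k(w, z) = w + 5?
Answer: 1960235/13 ≈ 1.5079e+5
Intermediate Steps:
k(w, z) = 5 + w
G(h, o) = 7/4 + 5/h - h/4 (G(h, o) = 3 + (5/h + (5 + h)/(-4)) = 3 + (5/h + (5 + h)*(-¼)) = 3 + (5/h + (-5/4 - h/4)) = 3 + (-5/4 + 5/h - h/4) = 7/4 + 5/h - h/4)
(G(-6 - 1*7, l(0)) - 499)*(-390 + 85) = ((20 + (-6 - 1*7)*(7 - (-6 - 1*7)))/(4*(-6 - 1*7)) - 499)*(-390 + 85) = ((20 + (-6 - 7)*(7 - (-6 - 7)))/(4*(-6 - 7)) - 499)*(-305) = ((¼)*(20 - 13*(7 - 1*(-13)))/(-13) - 499)*(-305) = ((¼)*(-1/13)*(20 - 13*(7 + 13)) - 499)*(-305) = ((¼)*(-1/13)*(20 - 13*20) - 499)*(-305) = ((¼)*(-1/13)*(20 - 260) - 499)*(-305) = ((¼)*(-1/13)*(-240) - 499)*(-305) = (60/13 - 499)*(-305) = -6427/13*(-305) = 1960235/13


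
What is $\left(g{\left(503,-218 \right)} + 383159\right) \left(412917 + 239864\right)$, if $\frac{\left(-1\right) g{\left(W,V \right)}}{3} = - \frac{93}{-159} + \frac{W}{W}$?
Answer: $\frac{13256138003675}{53} \approx 2.5012 \cdot 10^{11}$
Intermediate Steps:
$g{\left(W,V \right)} = - \frac{252}{53}$ ($g{\left(W,V \right)} = - 3 \left(- \frac{93}{-159} + \frac{W}{W}\right) = - 3 \left(\left(-93\right) \left(- \frac{1}{159}\right) + 1\right) = - 3 \left(\frac{31}{53} + 1\right) = \left(-3\right) \frac{84}{53} = - \frac{252}{53}$)
$\left(g{\left(503,-218 \right)} + 383159\right) \left(412917 + 239864\right) = \left(- \frac{252}{53} + 383159\right) \left(412917 + 239864\right) = \frac{20307175}{53} \cdot 652781 = \frac{13256138003675}{53}$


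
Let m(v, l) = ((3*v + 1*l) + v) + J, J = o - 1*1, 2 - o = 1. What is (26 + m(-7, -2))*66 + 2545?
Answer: 2281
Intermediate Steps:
o = 1 (o = 2 - 1*1 = 2 - 1 = 1)
J = 0 (J = 1 - 1*1 = 1 - 1 = 0)
m(v, l) = l + 4*v (m(v, l) = ((3*v + 1*l) + v) + 0 = ((3*v + l) + v) + 0 = ((l + 3*v) + v) + 0 = (l + 4*v) + 0 = l + 4*v)
(26 + m(-7, -2))*66 + 2545 = (26 + (-2 + 4*(-7)))*66 + 2545 = (26 + (-2 - 28))*66 + 2545 = (26 - 30)*66 + 2545 = -4*66 + 2545 = -264 + 2545 = 2281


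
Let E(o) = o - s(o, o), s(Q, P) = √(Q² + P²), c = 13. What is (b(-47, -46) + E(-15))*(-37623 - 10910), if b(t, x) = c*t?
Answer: 30381658 + 727995*√2 ≈ 3.1411e+7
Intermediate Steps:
s(Q, P) = √(P² + Q²)
b(t, x) = 13*t
E(o) = o - √2*√(o²) (E(o) = o - √(o² + o²) = o - √(2*o²) = o - √2*√(o²))
(b(-47, -46) + E(-15))*(-37623 - 10910) = (13*(-47) + (-15 - √2*√((-15)²)))*(-37623 - 10910) = (-611 + (-15 - √2*√225))*(-48533) = (-611 + (-15 - 1*√2*15))*(-48533) = (-611 + (-15 - 15*√2))*(-48533) = (-626 - 15*√2)*(-48533) = 30381658 + 727995*√2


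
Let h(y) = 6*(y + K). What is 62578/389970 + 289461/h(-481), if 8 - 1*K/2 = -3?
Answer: -2087199377/19888470 ≈ -104.95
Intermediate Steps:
K = 22 (K = 16 - 2*(-3) = 16 + 6 = 22)
h(y) = 132 + 6*y (h(y) = 6*(y + 22) = 6*(22 + y) = 132 + 6*y)
62578/389970 + 289461/h(-481) = 62578/389970 + 289461/(132 + 6*(-481)) = 62578*(1/389970) + 289461/(132 - 2886) = 31289/194985 + 289461/(-2754) = 31289/194985 + 289461*(-1/2754) = 31289/194985 - 96487/918 = -2087199377/19888470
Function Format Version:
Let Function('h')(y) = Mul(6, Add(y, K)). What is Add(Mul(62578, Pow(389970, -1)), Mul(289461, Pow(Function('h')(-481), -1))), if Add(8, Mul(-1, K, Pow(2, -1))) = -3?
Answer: Rational(-2087199377, 19888470) ≈ -104.95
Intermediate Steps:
K = 22 (K = Add(16, Mul(-2, -3)) = Add(16, 6) = 22)
Function('h')(y) = Add(132, Mul(6, y)) (Function('h')(y) = Mul(6, Add(y, 22)) = Mul(6, Add(22, y)) = Add(132, Mul(6, y)))
Add(Mul(62578, Pow(389970, -1)), Mul(289461, Pow(Function('h')(-481), -1))) = Add(Mul(62578, Pow(389970, -1)), Mul(289461, Pow(Add(132, Mul(6, -481)), -1))) = Add(Mul(62578, Rational(1, 389970)), Mul(289461, Pow(Add(132, -2886), -1))) = Add(Rational(31289, 194985), Mul(289461, Pow(-2754, -1))) = Add(Rational(31289, 194985), Mul(289461, Rational(-1, 2754))) = Add(Rational(31289, 194985), Rational(-96487, 918)) = Rational(-2087199377, 19888470)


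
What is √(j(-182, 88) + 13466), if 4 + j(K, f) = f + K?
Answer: 2*√3342 ≈ 115.62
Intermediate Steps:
j(K, f) = -4 + K + f (j(K, f) = -4 + (f + K) = -4 + (K + f) = -4 + K + f)
√(j(-182, 88) + 13466) = √((-4 - 182 + 88) + 13466) = √(-98 + 13466) = √13368 = 2*√3342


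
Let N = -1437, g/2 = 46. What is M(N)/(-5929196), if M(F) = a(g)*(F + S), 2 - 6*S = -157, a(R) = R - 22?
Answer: 155/9308 ≈ 0.016652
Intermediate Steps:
g = 92 (g = 2*46 = 92)
a(R) = -22 + R
S = 53/2 (S = 1/3 - 1/6*(-157) = 1/3 + 157/6 = 53/2 ≈ 26.500)
M(F) = 1855 + 70*F (M(F) = (-22 + 92)*(F + 53/2) = 70*(53/2 + F) = 1855 + 70*F)
M(N)/(-5929196) = (1855 + 70*(-1437))/(-5929196) = (1855 - 100590)*(-1/5929196) = -98735*(-1/5929196) = 155/9308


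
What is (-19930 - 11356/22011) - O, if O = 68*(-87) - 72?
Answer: -306888718/22011 ≈ -13943.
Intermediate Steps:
O = -5988 (O = -5916 - 72 = -5988)
(-19930 - 11356/22011) - O = (-19930 - 11356/22011) - 1*(-5988) = (-19930 - 11356/22011) + 5988 = -438690586/22011 + 5988 = -306888718/22011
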